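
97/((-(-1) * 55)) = 97/55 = 1.76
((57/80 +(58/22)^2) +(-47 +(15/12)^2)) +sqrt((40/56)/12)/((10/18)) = -182829/4840 +3 * sqrt(105)/70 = -37.34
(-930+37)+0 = -893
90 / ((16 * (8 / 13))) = 9.14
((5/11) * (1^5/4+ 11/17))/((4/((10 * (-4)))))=-1525/374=-4.08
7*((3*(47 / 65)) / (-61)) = -987 / 3965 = -0.25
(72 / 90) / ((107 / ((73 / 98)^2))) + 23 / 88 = 30013257 / 113039080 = 0.27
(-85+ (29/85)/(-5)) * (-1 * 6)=216924/425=510.41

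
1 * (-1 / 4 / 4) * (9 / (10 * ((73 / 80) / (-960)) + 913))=-4320 / 7011767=-0.00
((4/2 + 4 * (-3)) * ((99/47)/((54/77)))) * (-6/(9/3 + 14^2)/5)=1694/9353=0.18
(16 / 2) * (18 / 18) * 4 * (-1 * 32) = -1024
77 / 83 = 0.93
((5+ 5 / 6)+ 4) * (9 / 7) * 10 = 885 / 7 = 126.43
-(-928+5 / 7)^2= -42133081 / 49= -859858.80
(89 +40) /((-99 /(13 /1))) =-559 /33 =-16.94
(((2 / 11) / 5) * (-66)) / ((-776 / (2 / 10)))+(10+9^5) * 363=103976322453 / 4850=21438417.00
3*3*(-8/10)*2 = -14.40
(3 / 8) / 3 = 1 / 8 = 0.12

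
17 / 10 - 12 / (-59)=1.90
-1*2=-2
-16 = -16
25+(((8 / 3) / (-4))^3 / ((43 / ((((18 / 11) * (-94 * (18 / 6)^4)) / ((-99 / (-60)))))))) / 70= 937597 / 36421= 25.74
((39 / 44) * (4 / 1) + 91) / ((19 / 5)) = 5200 / 209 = 24.88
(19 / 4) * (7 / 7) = 19 / 4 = 4.75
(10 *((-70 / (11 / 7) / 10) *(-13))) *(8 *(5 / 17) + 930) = 100964500 / 187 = 539917.11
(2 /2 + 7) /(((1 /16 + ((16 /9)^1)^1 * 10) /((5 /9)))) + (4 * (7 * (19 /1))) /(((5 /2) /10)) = 5467472 /2569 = 2128.25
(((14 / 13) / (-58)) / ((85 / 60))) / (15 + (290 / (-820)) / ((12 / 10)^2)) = -247968 / 279143995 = -0.00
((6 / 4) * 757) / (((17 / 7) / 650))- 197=5163176 / 17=303716.24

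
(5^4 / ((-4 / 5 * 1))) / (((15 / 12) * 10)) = -125 / 2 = -62.50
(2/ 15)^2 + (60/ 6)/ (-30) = -71/ 225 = -0.32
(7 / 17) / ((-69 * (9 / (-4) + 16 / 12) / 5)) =140 / 4301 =0.03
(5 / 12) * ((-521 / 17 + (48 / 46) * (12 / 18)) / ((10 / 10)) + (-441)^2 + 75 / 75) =81021.69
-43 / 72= -0.60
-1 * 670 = -670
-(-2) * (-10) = -20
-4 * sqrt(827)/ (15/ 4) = -16 * sqrt(827)/ 15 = -30.67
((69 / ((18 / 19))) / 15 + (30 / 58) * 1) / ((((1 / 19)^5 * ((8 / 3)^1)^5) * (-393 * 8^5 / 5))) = -312501026493 / 8158290378752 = -0.04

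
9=9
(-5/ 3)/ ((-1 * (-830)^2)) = 1/ 413340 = 0.00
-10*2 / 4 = -5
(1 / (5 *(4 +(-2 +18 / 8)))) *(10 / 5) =8 / 85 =0.09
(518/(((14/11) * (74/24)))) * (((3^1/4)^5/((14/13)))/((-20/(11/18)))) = -0.89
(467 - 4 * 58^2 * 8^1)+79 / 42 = -4501523 / 42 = -107179.12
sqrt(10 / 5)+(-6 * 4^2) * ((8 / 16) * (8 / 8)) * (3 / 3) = -48+sqrt(2) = -46.59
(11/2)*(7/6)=77/12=6.42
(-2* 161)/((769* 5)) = -322/3845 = -0.08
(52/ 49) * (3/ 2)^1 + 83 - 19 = 3214/ 49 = 65.59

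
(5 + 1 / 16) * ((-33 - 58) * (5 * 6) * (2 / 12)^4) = -1365 / 128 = -10.66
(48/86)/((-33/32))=-256/473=-0.54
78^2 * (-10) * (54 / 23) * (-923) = 3032387280 / 23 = 131842925.22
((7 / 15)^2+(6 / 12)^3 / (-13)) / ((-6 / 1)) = -4871 / 140400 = -0.03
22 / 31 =0.71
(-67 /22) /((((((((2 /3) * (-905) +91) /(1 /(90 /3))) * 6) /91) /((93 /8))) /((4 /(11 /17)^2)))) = 54623023 /163659760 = 0.33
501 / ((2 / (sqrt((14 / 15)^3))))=1169 * sqrt(210) / 75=225.87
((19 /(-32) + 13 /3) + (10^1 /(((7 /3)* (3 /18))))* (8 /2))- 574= -314095 /672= -467.40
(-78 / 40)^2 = 1521 / 400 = 3.80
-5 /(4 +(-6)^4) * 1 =-1 /260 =-0.00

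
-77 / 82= -0.94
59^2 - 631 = 2850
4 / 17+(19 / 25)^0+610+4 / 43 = 446881 / 731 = 611.33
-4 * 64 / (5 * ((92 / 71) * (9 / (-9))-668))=0.08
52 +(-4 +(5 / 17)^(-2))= 1489 / 25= 59.56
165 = 165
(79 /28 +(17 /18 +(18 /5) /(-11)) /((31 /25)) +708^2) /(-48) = -43074903269 /4124736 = -10443.07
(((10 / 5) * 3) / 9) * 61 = 122 / 3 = 40.67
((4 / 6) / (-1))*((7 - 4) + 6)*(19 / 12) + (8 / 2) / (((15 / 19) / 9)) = 361 / 10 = 36.10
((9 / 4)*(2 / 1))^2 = 20.25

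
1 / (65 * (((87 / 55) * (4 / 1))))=11 / 4524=0.00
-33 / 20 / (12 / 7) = -77 / 80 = -0.96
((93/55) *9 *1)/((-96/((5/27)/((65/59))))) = -1829/68640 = -0.03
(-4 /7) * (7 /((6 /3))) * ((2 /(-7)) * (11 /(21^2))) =44 /3087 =0.01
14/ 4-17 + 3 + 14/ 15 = -287/ 30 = -9.57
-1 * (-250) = 250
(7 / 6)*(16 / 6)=28 / 9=3.11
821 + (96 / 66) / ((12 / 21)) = 9059 / 11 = 823.55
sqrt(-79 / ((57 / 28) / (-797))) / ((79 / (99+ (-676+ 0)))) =-1154*sqrt(25122237) / 4503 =-1284.50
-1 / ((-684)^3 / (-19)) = -1 / 16842816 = -0.00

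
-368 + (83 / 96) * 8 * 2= -2125 / 6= -354.17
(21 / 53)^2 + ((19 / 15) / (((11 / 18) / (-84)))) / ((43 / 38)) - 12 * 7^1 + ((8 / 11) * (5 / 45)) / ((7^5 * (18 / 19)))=-2149808597240629 / 9043948970595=-237.71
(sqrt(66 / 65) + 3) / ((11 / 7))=7* sqrt(4290) / 715 + 21 / 11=2.55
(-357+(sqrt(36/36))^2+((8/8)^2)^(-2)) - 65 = -420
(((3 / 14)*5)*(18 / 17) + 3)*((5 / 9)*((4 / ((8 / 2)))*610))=500200 / 357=1401.12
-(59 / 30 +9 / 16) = -607 / 240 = -2.53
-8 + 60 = 52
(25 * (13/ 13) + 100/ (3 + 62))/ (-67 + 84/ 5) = -0.53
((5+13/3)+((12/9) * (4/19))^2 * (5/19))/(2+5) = 577436/432117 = 1.34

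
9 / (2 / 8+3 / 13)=18.72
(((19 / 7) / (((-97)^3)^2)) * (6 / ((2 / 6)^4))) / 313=9234 / 1825041662799439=0.00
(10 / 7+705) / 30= 989 / 42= 23.55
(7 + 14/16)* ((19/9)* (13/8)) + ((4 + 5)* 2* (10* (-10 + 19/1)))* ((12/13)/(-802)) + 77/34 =155495181/5671744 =27.42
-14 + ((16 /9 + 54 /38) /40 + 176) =1108627 /6840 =162.08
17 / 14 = 1.21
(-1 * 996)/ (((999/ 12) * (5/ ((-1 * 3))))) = 1328/ 185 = 7.18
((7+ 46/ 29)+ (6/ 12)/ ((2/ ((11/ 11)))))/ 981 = 1025/ 113796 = 0.01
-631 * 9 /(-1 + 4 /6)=17037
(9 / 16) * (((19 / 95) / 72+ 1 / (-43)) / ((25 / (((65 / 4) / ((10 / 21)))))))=-86541 / 5504000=-0.02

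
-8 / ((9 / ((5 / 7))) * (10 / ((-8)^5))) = 131072 / 63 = 2080.51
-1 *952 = -952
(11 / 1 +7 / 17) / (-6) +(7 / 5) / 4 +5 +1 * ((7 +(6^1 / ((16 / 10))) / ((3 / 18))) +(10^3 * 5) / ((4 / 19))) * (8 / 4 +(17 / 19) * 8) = 4220452483 / 19380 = 217773.61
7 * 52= 364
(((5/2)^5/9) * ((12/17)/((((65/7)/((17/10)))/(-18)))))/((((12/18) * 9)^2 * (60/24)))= -175/624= -0.28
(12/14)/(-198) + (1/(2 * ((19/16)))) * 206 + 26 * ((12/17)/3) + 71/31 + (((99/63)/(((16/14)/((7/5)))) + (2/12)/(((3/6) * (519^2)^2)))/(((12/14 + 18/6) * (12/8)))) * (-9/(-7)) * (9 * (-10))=19010895265978451333/335641476665035926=56.64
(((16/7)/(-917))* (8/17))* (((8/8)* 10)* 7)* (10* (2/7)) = -0.23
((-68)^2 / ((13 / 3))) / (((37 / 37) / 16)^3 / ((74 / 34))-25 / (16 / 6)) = -2102329344 / 18470179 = -113.82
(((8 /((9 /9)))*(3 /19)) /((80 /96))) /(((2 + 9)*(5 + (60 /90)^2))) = 1296 /51205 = 0.03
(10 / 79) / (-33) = -10 / 2607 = -0.00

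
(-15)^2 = 225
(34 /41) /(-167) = -34 /6847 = -0.00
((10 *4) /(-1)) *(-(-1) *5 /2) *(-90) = 9000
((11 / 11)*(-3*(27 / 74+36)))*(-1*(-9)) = -72657 / 74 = -981.85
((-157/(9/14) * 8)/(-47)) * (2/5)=16.63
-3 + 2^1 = -1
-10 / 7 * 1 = -10 / 7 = -1.43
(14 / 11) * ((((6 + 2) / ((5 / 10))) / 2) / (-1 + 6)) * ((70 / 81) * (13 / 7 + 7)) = 13888 / 891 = 15.59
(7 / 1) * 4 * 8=224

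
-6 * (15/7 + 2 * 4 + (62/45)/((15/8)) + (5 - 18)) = 20056/1575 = 12.73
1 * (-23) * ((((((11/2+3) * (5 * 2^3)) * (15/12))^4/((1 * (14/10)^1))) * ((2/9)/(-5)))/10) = 150076796875/63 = 2382171378.97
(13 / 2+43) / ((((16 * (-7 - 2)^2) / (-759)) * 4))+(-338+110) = -90335 / 384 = -235.25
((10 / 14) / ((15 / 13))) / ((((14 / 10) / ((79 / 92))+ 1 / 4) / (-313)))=-6429020 / 62391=-103.04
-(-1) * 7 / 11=7 / 11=0.64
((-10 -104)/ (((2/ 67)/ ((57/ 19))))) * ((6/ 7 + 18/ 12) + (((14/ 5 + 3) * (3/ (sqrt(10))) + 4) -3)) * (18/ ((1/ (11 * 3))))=-296037423 * sqrt(10)/ 25 -159928263/ 7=-60292995.89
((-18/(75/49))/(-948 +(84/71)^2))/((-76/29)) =-7163261/1511073800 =-0.00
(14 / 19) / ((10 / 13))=91 / 95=0.96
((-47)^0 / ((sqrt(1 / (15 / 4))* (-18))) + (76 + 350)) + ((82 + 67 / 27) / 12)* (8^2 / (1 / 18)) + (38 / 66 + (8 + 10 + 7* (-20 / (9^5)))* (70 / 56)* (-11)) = 10768486991 / 1299078-sqrt(15) / 36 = 8289.22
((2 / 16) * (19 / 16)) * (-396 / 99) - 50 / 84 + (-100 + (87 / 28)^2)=-430579 / 4704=-91.53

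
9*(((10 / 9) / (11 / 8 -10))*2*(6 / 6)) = -2.32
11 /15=0.73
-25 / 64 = -0.39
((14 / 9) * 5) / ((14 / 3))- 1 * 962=-2881 / 3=-960.33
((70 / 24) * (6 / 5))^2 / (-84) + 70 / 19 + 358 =329723 / 912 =361.54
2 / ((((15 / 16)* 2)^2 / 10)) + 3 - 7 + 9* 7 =2911 / 45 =64.69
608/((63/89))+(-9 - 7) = 53104/63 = 842.92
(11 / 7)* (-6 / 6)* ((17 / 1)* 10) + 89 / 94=-266.20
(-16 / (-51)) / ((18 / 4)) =32 / 459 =0.07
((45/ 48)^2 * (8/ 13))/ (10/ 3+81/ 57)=0.11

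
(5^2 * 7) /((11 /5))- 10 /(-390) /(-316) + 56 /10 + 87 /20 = 30330877 /338910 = 89.50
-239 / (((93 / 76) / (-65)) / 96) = 37781120 / 31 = 1218745.81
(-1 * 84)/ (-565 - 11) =7/ 48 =0.15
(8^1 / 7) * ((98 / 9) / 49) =16 / 63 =0.25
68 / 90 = 34 / 45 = 0.76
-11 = -11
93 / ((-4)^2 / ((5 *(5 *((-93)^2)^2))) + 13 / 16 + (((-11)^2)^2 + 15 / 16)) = 695688369300 / 109535385694339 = 0.01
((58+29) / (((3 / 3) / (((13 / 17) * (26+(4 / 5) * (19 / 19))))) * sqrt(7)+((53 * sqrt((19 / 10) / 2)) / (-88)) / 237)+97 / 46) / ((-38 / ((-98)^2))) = 2401 * (-726986351520 - 859788600 * sqrt(7)+4477811 * sqrt(95)) / (437 * (-46163 * sqrt(95)+8863800 * sqrt(7))) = -174185.59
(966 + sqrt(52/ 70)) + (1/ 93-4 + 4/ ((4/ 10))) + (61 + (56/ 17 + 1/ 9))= sqrt(910)/ 35 + 4915721/ 4743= 1037.28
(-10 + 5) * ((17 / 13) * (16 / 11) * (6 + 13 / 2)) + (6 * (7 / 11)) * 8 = -12632 / 143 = -88.34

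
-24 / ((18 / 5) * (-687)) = 20 / 2061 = 0.01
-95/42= -2.26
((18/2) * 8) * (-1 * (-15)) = 1080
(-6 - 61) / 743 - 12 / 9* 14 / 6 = -21407 / 6687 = -3.20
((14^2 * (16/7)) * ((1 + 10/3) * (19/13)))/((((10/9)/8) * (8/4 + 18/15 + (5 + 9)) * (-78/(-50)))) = 425600/559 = 761.36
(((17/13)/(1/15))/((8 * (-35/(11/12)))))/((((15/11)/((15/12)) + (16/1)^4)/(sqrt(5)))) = -0.00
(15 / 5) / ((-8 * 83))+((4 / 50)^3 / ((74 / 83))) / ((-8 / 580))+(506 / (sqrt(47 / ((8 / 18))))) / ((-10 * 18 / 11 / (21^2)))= -136367 * sqrt(47) / 705 - 3543371 / 76775000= -1326.12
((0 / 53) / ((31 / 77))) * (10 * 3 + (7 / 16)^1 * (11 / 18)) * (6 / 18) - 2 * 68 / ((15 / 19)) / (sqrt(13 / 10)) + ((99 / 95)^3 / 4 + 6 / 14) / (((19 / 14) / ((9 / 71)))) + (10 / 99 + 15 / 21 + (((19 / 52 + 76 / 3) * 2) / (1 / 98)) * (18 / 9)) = 209954353543015283 / 20839598529750 - 2584 * sqrt(130) / 195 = 9923.69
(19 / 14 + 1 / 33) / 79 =641 / 36498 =0.02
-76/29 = -2.62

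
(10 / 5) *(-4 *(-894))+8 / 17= 121592 / 17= 7152.47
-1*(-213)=213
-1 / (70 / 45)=-9 / 14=-0.64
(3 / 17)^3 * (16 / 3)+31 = 152447 / 4913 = 31.03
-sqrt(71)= -8.43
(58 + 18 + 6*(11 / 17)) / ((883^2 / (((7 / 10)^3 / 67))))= 232897 / 444032885500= 0.00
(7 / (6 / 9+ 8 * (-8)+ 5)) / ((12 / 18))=-9 / 50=-0.18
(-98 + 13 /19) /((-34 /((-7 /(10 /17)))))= -34.06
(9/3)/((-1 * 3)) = -1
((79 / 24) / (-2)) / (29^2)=-79 / 40368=-0.00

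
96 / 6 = 16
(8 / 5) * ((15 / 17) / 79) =24 / 1343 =0.02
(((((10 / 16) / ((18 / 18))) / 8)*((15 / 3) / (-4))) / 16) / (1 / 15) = -375 / 4096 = -0.09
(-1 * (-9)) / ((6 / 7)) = 21 / 2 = 10.50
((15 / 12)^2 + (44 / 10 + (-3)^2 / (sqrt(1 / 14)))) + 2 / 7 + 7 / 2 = 5459 / 560 + 9 * sqrt(14) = 43.42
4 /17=0.24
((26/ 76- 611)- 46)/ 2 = -24953/ 76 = -328.33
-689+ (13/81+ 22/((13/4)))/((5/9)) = -395768/585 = -676.53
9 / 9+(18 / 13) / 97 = 1279 / 1261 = 1.01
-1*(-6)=6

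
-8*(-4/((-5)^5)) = -32/3125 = -0.01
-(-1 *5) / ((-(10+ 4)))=-5 / 14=-0.36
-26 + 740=714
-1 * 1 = -1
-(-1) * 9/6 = 3/2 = 1.50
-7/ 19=-0.37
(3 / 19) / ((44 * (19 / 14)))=21 / 7942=0.00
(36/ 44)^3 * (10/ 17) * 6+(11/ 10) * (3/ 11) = 2.23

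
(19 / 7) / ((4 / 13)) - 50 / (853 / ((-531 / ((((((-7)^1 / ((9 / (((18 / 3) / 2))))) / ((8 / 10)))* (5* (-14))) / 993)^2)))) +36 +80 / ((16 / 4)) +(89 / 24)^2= 24031685093293 / 29491963200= 814.86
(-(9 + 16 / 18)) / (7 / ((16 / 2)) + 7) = -712 / 567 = -1.26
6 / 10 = 3 / 5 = 0.60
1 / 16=0.06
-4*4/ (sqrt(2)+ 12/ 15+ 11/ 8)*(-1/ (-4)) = -13920/ 4369+ 6400*sqrt(2)/ 4369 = -1.11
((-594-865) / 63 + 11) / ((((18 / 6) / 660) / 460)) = -77519200 / 63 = -1230463.49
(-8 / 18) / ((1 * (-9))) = 4 / 81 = 0.05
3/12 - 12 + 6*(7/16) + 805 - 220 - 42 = 4271/8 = 533.88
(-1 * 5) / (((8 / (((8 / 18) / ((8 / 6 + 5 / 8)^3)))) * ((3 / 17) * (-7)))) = 21760 / 726761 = 0.03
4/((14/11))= 22/7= 3.14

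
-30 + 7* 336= 2322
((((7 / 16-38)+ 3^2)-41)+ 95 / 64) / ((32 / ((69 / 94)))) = -300633 / 192512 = -1.56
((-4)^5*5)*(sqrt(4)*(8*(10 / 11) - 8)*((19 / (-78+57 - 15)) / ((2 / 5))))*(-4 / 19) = 204800 / 99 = 2068.69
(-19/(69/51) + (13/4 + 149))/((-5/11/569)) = -15916637/92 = -173006.92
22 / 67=0.33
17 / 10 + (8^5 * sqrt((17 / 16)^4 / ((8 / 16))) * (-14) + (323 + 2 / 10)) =3249 / 10 - 517888 * sqrt(2) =-732079.33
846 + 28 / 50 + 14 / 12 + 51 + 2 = 135109 / 150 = 900.73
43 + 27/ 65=2822/ 65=43.42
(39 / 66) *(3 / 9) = 13 / 66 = 0.20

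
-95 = -95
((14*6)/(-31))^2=7056/961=7.34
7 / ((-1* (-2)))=7 / 2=3.50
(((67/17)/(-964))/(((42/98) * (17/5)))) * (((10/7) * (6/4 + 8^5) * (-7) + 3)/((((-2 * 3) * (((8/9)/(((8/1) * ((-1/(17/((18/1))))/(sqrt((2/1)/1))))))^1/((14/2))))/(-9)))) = -6407414685 * sqrt(2)/139298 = -65050.85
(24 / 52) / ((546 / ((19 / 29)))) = 19 / 34307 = 0.00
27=27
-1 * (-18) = 18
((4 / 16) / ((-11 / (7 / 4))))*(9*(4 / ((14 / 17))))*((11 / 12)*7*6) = -1071 / 16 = -66.94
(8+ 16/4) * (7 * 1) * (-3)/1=-252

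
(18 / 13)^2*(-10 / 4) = -810 / 169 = -4.79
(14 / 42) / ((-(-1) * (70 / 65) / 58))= 377 / 21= 17.95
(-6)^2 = 36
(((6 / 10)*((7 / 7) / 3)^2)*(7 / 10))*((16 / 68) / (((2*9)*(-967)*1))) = -7 / 11096325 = -0.00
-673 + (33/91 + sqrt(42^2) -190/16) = -467749/728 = -642.51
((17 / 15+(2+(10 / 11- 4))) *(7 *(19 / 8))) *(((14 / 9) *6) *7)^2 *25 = 22353310 / 297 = 75263.67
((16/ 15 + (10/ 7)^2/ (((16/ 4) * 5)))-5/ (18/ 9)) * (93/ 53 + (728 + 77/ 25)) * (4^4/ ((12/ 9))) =-60808279744/ 324625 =-187318.54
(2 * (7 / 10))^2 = 49 / 25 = 1.96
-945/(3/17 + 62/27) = -86751/227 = -382.16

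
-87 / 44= -1.98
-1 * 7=-7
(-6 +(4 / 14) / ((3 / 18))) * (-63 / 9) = 30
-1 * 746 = -746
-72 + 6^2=-36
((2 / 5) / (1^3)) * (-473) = -946 / 5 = -189.20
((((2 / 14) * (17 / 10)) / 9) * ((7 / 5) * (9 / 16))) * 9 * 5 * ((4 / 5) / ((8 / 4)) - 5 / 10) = -153 / 1600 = -0.10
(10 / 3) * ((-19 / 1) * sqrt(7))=-167.56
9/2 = 4.50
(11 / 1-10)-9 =-8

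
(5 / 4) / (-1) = -5 / 4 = -1.25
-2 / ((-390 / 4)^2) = -8 / 38025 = -0.00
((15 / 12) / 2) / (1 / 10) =25 / 4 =6.25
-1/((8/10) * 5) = -1/4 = -0.25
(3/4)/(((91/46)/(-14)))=-69/13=-5.31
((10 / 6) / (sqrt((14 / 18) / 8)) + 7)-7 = 5.35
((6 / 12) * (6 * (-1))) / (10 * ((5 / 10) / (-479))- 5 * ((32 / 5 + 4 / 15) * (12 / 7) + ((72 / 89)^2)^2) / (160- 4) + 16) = -24613843886541 / 128070202509727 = -0.19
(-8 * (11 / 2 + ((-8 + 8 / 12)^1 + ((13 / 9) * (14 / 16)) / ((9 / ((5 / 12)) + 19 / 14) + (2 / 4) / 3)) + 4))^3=-80325199737523 / 14313506752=-5611.85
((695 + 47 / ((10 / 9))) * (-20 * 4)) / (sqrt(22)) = -29492 * sqrt(22) / 11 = -12575.43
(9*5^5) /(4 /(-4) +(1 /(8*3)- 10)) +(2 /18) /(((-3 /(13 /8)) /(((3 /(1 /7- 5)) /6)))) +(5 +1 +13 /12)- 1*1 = -9890876491 /3862944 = -2560.45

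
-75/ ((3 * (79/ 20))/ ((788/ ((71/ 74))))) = -29156000/ 5609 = -5198.07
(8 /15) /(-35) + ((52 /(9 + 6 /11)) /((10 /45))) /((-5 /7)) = -18026 /525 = -34.34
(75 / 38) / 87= 25 / 1102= 0.02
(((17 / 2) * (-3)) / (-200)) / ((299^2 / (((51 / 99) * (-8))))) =-289 / 49170550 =-0.00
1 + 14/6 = 10/3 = 3.33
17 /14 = 1.21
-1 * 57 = -57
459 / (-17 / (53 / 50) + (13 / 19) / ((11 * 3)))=-15253029 / 532261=-28.66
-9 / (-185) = 9 / 185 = 0.05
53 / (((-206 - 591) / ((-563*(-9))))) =-268551 / 797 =-336.95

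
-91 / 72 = -1.26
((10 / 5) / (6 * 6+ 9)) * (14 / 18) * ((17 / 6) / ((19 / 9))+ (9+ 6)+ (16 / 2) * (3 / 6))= 5411 / 7695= 0.70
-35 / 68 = -0.51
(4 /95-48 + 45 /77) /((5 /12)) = -113.70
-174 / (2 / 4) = -348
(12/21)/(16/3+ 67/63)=36/403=0.09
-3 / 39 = -1 / 13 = -0.08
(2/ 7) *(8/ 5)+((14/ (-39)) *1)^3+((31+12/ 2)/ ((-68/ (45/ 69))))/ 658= 125249446799/ 305229473640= 0.41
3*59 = 177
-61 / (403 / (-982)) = 59902 / 403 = 148.64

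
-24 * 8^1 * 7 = -1344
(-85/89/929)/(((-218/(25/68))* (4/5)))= 625/288391328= 0.00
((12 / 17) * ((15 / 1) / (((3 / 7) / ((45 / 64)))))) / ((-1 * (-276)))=1575 / 25024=0.06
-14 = -14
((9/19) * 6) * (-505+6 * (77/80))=-28377/20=-1418.85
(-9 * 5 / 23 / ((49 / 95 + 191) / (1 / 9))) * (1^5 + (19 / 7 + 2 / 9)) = -58900 / 13181553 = -0.00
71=71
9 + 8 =17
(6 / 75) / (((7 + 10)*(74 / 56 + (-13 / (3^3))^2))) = 40824 / 13474625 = 0.00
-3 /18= -1 /6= -0.17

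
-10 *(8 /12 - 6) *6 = 320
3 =3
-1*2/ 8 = -1/ 4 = -0.25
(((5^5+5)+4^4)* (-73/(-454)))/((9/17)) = 2101013/2043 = 1028.40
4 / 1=4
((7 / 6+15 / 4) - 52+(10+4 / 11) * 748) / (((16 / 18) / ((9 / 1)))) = 2496393 / 32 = 78012.28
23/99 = 0.23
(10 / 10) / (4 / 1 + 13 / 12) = 12 / 61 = 0.20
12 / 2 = 6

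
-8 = -8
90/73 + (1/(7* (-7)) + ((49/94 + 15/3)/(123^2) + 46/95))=273371021389/161086582230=1.70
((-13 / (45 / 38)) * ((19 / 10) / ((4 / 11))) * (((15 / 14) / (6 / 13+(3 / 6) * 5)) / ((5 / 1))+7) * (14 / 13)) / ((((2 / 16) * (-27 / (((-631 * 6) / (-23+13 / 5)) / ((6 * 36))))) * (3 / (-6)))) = -868339292 / 3903795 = -222.43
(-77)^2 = 5929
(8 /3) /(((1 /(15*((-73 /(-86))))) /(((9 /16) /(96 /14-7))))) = -22995 /172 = -133.69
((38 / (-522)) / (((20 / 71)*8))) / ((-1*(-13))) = -1349 / 542880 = -0.00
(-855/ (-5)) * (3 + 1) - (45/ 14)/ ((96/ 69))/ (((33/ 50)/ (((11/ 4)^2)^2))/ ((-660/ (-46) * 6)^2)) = -122241719637/ 82432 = -1482940.12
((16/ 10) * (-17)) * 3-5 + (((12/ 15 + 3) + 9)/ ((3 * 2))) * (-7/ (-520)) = -84407/ 975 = -86.57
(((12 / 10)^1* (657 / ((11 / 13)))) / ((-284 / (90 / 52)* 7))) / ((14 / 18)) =-159651 / 153076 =-1.04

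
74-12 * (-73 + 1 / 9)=2846 / 3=948.67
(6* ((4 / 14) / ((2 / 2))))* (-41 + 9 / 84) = -3435 / 49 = -70.10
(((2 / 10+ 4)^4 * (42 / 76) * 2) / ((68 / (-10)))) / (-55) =4084101 / 4441250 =0.92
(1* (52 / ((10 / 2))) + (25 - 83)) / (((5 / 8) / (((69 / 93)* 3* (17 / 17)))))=-131376 / 775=-169.52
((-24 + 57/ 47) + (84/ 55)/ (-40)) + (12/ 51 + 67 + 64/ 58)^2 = 29198500081037/ 6282816650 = 4647.36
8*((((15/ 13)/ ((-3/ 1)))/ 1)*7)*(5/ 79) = -1400/ 1027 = -1.36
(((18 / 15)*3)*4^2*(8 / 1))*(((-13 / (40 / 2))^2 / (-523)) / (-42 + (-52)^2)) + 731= 63607313207 / 87014125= 731.00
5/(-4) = -5/4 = -1.25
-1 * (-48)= 48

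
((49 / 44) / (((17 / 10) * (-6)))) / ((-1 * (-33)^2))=245 / 2443716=0.00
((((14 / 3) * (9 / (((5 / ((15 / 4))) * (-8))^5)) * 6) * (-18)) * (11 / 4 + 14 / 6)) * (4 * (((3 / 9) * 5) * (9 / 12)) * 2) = 14007735 / 8388608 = 1.67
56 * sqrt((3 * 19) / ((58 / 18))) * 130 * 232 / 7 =24960 * sqrt(1653) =1014801.28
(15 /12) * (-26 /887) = -65 /1774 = -0.04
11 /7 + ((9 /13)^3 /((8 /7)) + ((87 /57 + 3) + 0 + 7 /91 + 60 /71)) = 1213254701 /165970168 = 7.31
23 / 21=1.10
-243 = -243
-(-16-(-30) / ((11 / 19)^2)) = -8894 / 121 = -73.50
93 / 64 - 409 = -26083 / 64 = -407.55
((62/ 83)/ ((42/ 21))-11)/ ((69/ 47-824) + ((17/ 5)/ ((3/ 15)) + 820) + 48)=-20727/ 121844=-0.17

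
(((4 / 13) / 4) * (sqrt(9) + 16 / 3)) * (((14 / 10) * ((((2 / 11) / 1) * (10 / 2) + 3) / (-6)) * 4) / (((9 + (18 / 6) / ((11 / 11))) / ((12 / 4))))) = -1505 / 2574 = -0.58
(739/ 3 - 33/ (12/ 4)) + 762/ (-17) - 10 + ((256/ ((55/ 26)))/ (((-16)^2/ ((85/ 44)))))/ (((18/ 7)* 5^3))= 1670915299/ 9256500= 180.51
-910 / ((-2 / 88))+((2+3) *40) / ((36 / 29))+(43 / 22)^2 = 40204.93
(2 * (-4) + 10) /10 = 1 /5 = 0.20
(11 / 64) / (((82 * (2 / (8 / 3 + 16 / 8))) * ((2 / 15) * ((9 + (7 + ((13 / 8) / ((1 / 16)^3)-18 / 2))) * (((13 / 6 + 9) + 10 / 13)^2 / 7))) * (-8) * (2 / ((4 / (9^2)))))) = -9295 / 11133697736448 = -0.00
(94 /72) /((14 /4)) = 47 /126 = 0.37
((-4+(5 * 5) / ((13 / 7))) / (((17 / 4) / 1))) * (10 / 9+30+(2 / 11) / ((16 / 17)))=1016513 / 14586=69.69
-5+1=-4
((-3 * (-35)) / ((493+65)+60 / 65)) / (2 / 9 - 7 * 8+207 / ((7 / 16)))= 4095 / 9097724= 0.00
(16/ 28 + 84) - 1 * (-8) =648/ 7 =92.57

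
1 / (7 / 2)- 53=-369 / 7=-52.71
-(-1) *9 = 9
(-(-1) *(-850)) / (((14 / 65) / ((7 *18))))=-497250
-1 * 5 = -5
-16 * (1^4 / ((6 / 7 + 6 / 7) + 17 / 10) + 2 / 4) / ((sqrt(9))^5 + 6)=-0.05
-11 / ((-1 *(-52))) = -0.21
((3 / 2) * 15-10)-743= -1461 / 2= -730.50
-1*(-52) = 52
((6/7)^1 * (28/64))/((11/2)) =3/44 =0.07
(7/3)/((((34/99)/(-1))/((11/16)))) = -2541/544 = -4.67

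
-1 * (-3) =3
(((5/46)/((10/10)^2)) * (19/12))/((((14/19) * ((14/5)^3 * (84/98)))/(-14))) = -225625/1298304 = -0.17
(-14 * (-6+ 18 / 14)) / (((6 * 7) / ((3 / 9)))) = 0.52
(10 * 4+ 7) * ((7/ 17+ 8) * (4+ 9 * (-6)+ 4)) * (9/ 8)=-1391247/ 68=-20459.51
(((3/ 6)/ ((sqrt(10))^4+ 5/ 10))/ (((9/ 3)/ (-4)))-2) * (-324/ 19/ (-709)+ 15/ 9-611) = 1222.66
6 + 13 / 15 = 103 / 15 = 6.87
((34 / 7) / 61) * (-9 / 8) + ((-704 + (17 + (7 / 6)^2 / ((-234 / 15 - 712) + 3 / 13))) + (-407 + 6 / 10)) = -1093.49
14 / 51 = 0.27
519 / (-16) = -519 / 16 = -32.44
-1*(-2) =2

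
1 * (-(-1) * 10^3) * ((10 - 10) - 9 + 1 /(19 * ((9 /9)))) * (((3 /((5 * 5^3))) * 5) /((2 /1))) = -2040 /19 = -107.37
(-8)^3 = -512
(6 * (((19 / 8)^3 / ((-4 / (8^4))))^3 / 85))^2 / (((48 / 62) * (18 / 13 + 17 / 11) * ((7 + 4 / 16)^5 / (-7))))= -317637506540616129184293428035584 / 62092888588975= -5115521499462254904.92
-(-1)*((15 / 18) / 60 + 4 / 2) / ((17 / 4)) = 145 / 306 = 0.47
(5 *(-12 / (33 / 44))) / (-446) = 40 / 223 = 0.18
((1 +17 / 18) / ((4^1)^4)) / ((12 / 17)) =0.01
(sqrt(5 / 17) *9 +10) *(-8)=-80 -72 *sqrt(85) / 17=-119.05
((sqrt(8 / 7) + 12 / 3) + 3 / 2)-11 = -11 / 2 + 2 * sqrt(14) / 7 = -4.43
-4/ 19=-0.21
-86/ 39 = -2.21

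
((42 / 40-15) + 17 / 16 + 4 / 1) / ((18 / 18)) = -8.89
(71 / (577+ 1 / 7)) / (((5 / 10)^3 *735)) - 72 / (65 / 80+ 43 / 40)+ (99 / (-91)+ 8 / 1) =-3250906702 / 104088075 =-31.23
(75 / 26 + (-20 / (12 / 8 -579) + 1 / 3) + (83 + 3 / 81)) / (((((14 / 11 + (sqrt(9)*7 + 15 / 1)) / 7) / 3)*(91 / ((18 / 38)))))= 4664299 / 18431140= 0.25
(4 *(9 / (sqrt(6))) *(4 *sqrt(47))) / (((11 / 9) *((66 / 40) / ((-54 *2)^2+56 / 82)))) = 688682880 *sqrt(282) / 4961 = 2331173.59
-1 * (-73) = 73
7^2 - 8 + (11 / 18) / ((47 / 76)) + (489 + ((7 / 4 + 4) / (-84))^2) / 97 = 8068576693 / 171564288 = 47.03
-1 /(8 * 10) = -1 /80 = -0.01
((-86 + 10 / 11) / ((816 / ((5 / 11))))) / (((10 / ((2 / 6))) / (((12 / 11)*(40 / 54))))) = -260 / 203643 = -0.00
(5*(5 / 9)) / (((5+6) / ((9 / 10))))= 5 / 22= 0.23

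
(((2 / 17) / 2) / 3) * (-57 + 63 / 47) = -872 / 799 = -1.09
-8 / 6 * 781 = -3124 / 3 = -1041.33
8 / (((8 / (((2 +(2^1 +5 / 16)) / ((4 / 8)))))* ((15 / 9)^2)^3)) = 50301 / 125000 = 0.40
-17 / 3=-5.67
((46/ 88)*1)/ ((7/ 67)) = 1541/ 308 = 5.00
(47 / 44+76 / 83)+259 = 953113 / 3652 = 260.98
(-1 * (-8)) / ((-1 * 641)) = -8 / 641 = -0.01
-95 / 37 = -2.57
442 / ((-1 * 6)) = -221 / 3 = -73.67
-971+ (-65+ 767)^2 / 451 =54883 / 451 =121.69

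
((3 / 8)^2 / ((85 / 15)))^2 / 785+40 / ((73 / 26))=966408654817 / 67834449920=14.25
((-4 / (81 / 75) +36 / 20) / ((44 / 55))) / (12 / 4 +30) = -257 / 3564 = -0.07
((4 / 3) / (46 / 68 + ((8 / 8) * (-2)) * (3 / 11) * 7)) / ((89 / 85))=-25432 / 62745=-0.41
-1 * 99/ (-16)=99/ 16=6.19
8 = 8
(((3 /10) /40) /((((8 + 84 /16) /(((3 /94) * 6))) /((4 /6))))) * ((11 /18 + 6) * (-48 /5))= -1428 /311375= -0.00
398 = 398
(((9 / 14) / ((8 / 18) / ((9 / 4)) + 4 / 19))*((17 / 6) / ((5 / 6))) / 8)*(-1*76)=-4473873 / 87920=-50.89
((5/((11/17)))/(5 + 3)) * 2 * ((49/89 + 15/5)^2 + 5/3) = 28829705/1045572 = 27.57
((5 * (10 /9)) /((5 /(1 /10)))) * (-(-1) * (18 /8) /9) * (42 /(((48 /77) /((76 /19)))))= 539 /72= 7.49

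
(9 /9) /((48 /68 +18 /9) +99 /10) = 170 /2143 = 0.08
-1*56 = -56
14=14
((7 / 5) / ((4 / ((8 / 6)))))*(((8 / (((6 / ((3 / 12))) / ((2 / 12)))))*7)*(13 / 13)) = 49 / 270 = 0.18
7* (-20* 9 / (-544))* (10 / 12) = 525 / 272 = 1.93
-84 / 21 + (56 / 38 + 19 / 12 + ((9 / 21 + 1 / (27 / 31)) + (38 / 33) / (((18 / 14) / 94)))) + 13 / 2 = 14429287 / 158004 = 91.32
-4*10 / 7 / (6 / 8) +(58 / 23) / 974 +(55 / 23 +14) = 2064028 / 235221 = 8.77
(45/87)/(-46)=-15/1334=-0.01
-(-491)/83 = 491/83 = 5.92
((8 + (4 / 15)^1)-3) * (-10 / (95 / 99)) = -54.88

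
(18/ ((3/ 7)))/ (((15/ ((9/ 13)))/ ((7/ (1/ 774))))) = 682668/ 65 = 10502.58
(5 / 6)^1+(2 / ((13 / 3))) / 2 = 83 / 78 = 1.06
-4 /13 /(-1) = 4 /13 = 0.31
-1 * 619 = -619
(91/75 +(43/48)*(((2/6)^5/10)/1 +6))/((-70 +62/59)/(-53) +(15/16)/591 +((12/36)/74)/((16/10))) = 87581667851293/17351352743400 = 5.05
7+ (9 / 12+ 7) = 59 / 4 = 14.75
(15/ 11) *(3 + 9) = 180/ 11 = 16.36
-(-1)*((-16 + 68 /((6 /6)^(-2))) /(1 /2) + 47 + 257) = 408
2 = 2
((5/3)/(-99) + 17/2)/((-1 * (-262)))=5039/155628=0.03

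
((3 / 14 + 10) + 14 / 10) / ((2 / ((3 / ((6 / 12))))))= 2439 / 70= 34.84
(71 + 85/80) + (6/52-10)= 62.18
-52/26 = -2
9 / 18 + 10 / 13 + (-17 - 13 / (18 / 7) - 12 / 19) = -47612 / 2223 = -21.42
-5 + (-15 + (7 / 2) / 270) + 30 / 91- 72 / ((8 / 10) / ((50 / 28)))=-1266209 / 7020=-180.37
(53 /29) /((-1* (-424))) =1 /232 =0.00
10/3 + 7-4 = 19/3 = 6.33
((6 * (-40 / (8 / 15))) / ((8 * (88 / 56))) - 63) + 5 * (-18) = -8307 / 44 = -188.80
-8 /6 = -4 /3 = -1.33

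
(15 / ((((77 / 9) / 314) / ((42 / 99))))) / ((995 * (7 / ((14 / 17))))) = 0.03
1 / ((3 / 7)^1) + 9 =34 / 3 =11.33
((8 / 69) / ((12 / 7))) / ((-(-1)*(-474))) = -7 / 49059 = -0.00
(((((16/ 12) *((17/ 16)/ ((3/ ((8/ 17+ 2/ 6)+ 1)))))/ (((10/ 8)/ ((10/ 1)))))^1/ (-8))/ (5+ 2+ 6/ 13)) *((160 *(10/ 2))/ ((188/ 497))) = -29720600/ 123093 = -241.45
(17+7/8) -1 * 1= 135/8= 16.88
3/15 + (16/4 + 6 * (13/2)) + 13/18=3953/90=43.92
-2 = -2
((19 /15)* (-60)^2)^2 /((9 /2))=4620800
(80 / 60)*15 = 20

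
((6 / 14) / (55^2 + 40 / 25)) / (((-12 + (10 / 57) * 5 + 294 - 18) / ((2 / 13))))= 855 / 10395750547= 0.00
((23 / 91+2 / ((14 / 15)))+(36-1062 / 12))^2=2510.45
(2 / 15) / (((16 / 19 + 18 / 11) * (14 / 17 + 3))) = 3553 / 252525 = 0.01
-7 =-7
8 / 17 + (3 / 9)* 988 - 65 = 13505 / 51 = 264.80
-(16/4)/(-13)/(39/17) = 68/507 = 0.13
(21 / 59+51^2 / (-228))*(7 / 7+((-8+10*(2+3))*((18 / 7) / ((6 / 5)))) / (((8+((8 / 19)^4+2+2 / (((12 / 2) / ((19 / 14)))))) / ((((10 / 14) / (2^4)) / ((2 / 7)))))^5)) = -16165507661322510623797967893554020597784314092041 / 1462681993583500521512924204824130064662388539392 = -11.05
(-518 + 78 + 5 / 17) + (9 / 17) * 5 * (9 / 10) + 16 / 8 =-14801 / 34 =-435.32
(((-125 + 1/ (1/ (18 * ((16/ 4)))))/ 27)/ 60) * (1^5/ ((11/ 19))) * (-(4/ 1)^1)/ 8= 1007/ 35640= 0.03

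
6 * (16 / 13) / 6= 16 / 13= 1.23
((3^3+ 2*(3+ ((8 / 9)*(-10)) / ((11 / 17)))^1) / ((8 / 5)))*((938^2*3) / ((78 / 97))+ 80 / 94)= 2742664725365 / 241956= 11335386.29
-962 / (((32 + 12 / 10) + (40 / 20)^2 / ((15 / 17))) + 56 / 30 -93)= 4810 / 267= 18.01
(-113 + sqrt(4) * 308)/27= 503/27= 18.63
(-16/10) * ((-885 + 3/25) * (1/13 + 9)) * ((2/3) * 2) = 27844224/1625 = 17134.91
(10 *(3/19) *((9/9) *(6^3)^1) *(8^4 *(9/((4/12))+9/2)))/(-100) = -41803776/95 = -440039.75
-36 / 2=-18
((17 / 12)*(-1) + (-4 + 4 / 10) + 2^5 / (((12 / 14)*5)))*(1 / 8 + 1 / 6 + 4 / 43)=19453 / 20640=0.94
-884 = -884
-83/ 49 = -1.69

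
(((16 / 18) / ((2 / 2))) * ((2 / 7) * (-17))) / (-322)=136 / 10143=0.01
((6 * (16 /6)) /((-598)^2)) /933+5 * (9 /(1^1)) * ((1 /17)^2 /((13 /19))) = 5485887211 /24105817437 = 0.23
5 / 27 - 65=-1750 / 27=-64.81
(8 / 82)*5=20 / 41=0.49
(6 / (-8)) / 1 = -3 / 4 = -0.75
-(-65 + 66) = -1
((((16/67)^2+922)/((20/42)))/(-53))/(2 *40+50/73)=-3172630881/7006655650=-0.45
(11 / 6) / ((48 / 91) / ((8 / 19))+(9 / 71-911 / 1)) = -6461 / 3205668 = -0.00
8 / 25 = 0.32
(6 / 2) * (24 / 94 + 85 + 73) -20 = 21374 / 47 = 454.77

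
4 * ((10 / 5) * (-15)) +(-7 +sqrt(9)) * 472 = -2008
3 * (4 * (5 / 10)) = 6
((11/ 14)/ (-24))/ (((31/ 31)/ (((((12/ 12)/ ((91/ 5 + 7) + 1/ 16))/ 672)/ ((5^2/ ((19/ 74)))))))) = -209/ 10552530240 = -0.00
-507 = -507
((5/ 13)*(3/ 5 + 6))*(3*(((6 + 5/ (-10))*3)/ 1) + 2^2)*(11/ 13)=38841/ 338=114.91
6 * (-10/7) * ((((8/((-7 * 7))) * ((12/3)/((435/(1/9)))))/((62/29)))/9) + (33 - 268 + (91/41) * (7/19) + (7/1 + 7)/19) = -156625890286/670931667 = -233.45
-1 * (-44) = 44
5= 5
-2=-2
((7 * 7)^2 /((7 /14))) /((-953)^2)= 4802 /908209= 0.01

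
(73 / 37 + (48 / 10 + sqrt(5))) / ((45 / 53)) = 10.61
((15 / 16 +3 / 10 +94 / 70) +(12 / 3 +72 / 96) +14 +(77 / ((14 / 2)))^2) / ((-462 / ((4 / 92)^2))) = -15941 / 27372576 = -0.00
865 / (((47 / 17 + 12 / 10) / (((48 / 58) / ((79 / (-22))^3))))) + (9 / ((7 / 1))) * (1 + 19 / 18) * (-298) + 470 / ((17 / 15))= -216036284727737 / 573397947493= -376.77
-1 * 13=-13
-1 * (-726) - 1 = 725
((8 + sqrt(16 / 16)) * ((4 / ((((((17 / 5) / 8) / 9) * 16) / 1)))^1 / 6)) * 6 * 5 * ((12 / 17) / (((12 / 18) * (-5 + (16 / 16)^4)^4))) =0.99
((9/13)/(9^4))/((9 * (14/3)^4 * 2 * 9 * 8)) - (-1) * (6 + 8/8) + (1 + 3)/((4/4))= 64076044033/5825094912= 11.00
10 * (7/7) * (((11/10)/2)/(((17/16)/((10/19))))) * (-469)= -412720/323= -1277.77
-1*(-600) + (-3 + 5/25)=2986/5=597.20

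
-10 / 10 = -1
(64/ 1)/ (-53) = -64/ 53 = -1.21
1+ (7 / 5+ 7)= 47 / 5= 9.40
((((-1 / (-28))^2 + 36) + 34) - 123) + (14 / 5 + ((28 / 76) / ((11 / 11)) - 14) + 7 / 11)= -51773531 / 819280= -63.19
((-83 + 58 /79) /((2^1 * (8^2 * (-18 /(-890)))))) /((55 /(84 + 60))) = -83.20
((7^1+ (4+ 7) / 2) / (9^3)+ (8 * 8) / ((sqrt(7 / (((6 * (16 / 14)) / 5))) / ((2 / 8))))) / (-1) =-64 * sqrt(15) / 35 - 25 / 1458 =-7.10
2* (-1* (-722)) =1444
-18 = -18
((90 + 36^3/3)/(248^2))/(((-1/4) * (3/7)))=-18249/7688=-2.37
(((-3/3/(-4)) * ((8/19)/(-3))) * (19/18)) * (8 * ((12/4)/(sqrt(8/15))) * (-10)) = 20 * sqrt(30)/9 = 12.17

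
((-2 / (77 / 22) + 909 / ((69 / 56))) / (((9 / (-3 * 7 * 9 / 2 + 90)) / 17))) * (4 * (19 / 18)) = -26456.13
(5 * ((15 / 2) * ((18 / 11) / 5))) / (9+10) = 135 / 209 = 0.65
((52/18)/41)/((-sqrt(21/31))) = -26 * sqrt(651)/7749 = -0.09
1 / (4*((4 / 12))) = 3 / 4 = 0.75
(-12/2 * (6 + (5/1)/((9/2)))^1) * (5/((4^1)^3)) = -10/3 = -3.33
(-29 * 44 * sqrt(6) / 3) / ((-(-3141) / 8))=-10208 * sqrt(6) / 9423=-2.65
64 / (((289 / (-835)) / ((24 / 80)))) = -16032 / 289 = -55.47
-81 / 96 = -27 / 32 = -0.84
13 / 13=1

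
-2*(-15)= 30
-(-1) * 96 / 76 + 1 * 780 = 14844 / 19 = 781.26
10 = 10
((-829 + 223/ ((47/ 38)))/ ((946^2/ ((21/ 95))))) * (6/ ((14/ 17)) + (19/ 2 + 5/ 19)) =-82960569/ 30368079544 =-0.00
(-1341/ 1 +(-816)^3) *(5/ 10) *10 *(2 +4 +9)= -40750487775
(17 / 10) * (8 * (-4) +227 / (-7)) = -7667 / 70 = -109.53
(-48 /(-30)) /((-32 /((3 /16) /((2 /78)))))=-117 /320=-0.37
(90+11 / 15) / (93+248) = 1361 / 5115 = 0.27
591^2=349281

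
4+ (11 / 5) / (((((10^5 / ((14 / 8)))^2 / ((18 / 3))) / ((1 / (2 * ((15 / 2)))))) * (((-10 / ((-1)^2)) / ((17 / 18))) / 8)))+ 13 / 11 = 2564999999899207 / 495000000000000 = 5.18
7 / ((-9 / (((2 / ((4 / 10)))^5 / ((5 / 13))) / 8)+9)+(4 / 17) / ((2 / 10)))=966875 / 1404401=0.69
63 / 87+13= 398 / 29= 13.72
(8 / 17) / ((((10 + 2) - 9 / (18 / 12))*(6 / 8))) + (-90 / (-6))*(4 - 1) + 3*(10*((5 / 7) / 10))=50602 / 1071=47.25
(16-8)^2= 64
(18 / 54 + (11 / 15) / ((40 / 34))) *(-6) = -287 / 50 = -5.74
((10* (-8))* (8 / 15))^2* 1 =16384 / 9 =1820.44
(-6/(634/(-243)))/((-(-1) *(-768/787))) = -191241/81152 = -2.36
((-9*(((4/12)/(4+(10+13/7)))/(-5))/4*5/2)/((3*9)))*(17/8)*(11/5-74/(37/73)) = -85561/319680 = -0.27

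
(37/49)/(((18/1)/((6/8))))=37/1176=0.03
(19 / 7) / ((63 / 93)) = 589 / 147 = 4.01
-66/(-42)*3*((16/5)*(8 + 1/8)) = 858/7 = 122.57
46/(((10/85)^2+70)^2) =1920983/204707378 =0.01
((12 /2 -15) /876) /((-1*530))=3 /154760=0.00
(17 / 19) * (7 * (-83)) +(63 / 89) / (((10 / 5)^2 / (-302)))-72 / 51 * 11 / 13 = -429379361 / 747422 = -574.48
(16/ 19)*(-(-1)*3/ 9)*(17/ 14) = 136/ 399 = 0.34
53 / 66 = 0.80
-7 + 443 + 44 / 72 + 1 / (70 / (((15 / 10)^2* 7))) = 157261 / 360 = 436.84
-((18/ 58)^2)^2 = -6561/ 707281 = -0.01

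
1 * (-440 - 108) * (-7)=3836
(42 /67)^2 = 0.39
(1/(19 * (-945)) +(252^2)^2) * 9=72408170177279/1995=36294822144.00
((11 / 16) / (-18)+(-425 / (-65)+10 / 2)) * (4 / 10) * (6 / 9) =43057 / 14040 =3.07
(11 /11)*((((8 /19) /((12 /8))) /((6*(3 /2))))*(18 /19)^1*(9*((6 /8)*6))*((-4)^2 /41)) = 6912 /14801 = 0.47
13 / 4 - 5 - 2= -15 / 4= -3.75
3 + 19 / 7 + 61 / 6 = 667 / 42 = 15.88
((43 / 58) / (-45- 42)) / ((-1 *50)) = 0.00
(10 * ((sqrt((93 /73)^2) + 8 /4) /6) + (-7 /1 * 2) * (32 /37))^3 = -156564673565273 /532031708727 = -294.28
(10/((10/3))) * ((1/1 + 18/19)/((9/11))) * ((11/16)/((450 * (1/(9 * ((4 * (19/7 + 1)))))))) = 58201/39900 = 1.46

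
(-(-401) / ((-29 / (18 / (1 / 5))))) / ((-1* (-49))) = -36090 / 1421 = -25.40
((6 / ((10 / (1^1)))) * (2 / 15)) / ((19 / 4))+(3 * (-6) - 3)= -9967 / 475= -20.98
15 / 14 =1.07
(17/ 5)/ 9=17/ 45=0.38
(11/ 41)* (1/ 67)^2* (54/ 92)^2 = 8019/ 389447684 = 0.00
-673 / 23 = -29.26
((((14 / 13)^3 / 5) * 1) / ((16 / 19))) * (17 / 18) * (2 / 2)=110789 / 395460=0.28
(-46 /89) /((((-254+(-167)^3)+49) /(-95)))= -0.00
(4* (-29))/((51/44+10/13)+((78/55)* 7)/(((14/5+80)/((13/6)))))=-13734864/259079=-53.01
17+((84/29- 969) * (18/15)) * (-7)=1179179/145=8132.27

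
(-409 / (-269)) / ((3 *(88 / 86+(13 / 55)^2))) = 53200675 / 113276169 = 0.47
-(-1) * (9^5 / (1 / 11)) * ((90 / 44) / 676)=2657205 / 1352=1965.39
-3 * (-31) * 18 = 1674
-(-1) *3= 3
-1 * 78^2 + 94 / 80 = -243313 / 40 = -6082.82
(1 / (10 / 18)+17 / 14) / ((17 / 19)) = 4009 / 1190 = 3.37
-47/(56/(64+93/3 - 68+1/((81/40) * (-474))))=-24360053/1075032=-22.66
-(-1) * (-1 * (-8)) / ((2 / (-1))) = -4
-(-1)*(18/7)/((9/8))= 16/7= 2.29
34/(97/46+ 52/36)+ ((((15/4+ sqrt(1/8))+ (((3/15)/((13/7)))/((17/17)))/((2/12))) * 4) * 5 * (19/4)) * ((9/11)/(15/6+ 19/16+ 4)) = 1140 * sqrt(2)/451+ 465876072/8624473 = 57.59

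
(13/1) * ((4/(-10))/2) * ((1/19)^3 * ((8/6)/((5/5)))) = -52/102885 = -0.00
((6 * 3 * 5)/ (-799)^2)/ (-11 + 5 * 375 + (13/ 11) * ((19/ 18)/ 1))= 17820/ 235773618919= 0.00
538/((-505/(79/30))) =-21251/7575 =-2.81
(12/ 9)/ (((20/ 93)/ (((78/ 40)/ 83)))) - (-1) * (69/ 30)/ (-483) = 24559/ 174300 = 0.14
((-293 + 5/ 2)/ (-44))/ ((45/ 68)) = 9.98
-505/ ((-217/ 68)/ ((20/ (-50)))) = -13736/ 217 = -63.30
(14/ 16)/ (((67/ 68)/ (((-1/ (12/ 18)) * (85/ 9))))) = -10115/ 804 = -12.58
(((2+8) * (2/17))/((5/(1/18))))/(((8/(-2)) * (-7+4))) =1/918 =0.00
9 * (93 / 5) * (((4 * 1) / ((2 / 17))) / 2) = 14229 / 5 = 2845.80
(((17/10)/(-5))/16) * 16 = -17/50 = -0.34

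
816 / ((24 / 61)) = 2074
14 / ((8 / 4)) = 7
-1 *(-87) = 87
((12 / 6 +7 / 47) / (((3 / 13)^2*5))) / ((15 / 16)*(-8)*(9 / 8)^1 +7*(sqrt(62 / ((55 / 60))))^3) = 363501424 / 80933703853329 +166886207488*sqrt(2046) / 3642016673399805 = 0.00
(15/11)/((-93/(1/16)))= -5/5456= -0.00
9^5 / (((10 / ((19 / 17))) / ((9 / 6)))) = 3365793 / 340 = 9899.39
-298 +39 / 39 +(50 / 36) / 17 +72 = -68825 / 306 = -224.92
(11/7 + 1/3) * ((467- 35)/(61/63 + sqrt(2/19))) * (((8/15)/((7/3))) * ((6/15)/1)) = 192264192/2196635- 1492992 * sqrt(38)/313805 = 58.20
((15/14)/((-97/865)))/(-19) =12975/25802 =0.50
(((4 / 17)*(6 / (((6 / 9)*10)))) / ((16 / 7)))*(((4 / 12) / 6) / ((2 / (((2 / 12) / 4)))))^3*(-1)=-7 / 48731258880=-0.00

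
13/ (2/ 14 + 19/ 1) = 91/ 134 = 0.68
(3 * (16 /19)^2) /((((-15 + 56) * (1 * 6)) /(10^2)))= 12800 /14801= 0.86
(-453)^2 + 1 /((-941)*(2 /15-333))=964156633332 /4698413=205209.00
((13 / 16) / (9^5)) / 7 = 13 / 6613488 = 0.00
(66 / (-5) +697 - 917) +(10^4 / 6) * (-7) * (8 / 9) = -1431482 / 135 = -10603.57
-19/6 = -3.17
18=18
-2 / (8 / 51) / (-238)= 3 / 56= 0.05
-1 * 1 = -1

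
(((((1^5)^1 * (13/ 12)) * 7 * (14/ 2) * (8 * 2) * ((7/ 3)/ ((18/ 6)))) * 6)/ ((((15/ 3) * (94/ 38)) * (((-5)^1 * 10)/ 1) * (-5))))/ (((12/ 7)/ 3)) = 593047/ 264375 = 2.24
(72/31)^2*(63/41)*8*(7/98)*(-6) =-1119744/39401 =-28.42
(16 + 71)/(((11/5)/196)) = 85260/11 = 7750.91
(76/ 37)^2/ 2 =2888/ 1369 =2.11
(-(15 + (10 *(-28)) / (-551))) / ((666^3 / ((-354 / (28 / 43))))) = 21678665 / 759593198448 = 0.00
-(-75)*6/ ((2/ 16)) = 3600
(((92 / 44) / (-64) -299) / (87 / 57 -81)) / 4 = 3999861 / 4252160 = 0.94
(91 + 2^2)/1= 95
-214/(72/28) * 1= -749/9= -83.22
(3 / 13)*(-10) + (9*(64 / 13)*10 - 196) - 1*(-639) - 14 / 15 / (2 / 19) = 170606 / 195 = 874.90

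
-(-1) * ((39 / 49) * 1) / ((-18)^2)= 13 / 5292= 0.00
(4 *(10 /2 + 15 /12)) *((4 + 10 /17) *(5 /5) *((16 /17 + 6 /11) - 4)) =-916500 /3179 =-288.30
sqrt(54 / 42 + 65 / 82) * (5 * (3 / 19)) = 15 * sqrt(684782) / 10906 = 1.14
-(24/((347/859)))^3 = -8762201104896/41781923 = -209712.73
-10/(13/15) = -150/13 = -11.54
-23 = -23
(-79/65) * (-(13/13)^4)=79/65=1.22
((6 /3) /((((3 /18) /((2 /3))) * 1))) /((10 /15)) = 12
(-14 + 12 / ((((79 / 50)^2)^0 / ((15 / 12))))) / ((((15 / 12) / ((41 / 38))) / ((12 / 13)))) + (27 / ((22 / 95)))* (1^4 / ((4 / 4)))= 3189423 / 27170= 117.39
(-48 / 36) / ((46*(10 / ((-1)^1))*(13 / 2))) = 2 / 4485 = 0.00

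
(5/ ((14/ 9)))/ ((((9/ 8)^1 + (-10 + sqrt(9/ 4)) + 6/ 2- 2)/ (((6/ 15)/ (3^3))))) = -8/ 1071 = -0.01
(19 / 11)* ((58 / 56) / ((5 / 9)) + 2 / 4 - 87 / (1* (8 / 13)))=-739537 / 3080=-240.11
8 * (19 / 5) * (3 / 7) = 456 / 35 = 13.03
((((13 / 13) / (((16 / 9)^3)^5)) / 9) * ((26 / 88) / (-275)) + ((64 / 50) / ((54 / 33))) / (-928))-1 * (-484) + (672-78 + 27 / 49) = 38485049351100729172047149587 / 35682205756249057662074880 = 1078.55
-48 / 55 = -0.87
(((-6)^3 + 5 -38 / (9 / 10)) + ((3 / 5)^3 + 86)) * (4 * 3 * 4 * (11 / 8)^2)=-11366861 / 750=-15155.81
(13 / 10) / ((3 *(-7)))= -13 / 210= -0.06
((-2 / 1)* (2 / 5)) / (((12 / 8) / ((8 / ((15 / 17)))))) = -1088 / 225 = -4.84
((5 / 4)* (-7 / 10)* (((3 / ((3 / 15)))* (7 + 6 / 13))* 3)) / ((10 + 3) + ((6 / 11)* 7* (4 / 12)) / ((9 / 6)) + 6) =-14.80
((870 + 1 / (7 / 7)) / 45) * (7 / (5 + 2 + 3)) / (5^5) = 6097 / 1406250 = 0.00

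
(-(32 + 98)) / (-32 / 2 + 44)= -65 / 14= -4.64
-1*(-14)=14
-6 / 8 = -3 / 4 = -0.75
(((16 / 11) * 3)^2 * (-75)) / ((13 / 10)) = -1728000 / 1573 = -1098.54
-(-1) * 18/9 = 2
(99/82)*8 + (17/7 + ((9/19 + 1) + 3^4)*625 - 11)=281086553/5453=51547.14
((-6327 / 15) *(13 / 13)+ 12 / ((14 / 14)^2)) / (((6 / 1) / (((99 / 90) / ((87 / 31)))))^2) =-79419923 / 45414000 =-1.75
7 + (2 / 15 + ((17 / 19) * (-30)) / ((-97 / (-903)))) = -6710749 / 27645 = -242.75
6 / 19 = 0.32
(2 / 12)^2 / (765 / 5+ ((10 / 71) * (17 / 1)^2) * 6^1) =71 / 1015308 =0.00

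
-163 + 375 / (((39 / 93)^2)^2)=341664932 / 28561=11962.64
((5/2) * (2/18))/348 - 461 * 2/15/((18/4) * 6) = -2.28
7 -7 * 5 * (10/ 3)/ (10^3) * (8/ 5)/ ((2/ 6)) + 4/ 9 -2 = 1099/ 225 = 4.88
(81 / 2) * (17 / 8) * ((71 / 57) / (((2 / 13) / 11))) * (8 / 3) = 1553409 / 76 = 20439.59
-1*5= -5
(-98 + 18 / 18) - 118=-215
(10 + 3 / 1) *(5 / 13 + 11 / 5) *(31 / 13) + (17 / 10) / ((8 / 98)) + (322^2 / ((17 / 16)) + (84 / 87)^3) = 21061150648209 / 215598760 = 97686.79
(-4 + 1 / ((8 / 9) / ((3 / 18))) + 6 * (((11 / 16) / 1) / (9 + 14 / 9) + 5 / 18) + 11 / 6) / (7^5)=17 / 3649520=0.00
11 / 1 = 11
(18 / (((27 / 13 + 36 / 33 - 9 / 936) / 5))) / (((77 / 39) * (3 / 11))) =1338480 / 25291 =52.92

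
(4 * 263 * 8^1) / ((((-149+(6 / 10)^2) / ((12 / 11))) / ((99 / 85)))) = -1136160 / 15793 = -71.94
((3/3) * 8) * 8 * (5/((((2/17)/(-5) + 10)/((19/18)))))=16150/477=33.86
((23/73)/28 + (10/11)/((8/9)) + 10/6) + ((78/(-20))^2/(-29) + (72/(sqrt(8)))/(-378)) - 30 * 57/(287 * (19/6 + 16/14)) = 288003173617/362906936700 - sqrt(2)/21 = 0.73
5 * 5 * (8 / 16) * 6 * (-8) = -600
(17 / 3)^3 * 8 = 39304 / 27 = 1455.70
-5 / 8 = -0.62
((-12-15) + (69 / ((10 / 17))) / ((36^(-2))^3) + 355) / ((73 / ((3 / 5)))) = 3830048525112 / 1825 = 2098656726.09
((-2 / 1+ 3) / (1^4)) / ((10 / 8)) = 4 / 5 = 0.80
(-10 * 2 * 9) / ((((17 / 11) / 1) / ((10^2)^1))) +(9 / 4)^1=-791847 / 68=-11644.81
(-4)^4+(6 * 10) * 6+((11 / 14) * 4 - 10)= 4264 / 7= 609.14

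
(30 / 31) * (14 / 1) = 420 / 31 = 13.55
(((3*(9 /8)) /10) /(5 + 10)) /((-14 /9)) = -81 /5600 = -0.01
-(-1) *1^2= 1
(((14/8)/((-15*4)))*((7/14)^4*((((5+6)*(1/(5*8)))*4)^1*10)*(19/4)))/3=-1463/46080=-0.03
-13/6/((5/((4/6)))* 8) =-13/360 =-0.04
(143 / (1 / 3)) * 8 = 3432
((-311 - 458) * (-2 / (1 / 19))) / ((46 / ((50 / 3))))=730550 / 69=10587.68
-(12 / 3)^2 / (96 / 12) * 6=-12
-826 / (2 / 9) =-3717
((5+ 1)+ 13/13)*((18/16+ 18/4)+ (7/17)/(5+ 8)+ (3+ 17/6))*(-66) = -4692611/884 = -5308.38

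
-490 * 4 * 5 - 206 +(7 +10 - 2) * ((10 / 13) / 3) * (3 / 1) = -129928 / 13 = -9994.46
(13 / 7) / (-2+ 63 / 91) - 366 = -43723 / 119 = -367.42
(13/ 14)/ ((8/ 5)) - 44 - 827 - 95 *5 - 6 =-151359/ 112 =-1351.42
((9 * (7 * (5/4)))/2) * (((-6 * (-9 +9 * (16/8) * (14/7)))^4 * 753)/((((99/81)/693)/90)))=1042080260753945700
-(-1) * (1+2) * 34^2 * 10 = 34680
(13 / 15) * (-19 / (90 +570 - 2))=-247 / 9870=-0.03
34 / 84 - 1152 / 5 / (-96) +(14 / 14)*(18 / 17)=13793 / 3570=3.86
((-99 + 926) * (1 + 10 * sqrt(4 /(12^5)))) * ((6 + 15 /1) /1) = 28945 * sqrt(3) /72 + 17367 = 18063.31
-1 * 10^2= -100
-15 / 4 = -3.75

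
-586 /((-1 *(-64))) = -293 /32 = -9.16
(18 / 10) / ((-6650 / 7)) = -9 / 4750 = -0.00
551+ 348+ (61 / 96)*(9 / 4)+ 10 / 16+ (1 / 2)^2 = 901.30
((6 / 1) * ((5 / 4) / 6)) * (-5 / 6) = -25 / 24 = -1.04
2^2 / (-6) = -2 / 3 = -0.67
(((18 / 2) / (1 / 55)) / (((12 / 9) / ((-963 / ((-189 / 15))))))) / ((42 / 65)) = 43912.31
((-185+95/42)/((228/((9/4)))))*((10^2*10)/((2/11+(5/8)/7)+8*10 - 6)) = -21106250/869269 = -24.28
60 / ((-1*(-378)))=0.16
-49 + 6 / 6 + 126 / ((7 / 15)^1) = 222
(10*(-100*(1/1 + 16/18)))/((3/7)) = -119000/27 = -4407.41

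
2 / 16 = 1 / 8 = 0.12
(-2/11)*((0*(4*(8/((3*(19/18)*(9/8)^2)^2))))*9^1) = 0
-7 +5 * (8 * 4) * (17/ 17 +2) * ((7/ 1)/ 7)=473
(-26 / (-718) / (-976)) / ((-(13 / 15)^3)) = 3375 / 59214896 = 0.00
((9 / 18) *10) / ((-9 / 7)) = -35 / 9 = -3.89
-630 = -630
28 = 28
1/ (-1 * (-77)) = 1/ 77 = 0.01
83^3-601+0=571186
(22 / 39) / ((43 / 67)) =1474 / 1677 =0.88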